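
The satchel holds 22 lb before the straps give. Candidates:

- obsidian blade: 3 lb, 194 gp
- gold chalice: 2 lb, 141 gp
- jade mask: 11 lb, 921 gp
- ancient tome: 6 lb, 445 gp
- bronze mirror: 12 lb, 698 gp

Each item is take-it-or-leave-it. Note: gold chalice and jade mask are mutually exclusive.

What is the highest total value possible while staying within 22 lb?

1560

Taking obsidian blade + jade mask + ancient tome: 20 lb used, 1560 in value.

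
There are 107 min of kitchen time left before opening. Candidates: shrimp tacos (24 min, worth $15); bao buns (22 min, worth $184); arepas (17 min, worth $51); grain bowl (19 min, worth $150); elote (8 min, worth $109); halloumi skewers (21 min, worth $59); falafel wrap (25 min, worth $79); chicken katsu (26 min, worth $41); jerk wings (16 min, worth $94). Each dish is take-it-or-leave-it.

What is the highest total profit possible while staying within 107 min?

667

The ratio ordering already packs tightly: bao buns + arepas + grain bowl + elote + falafel wrap + jerk wings, 107 min, 667.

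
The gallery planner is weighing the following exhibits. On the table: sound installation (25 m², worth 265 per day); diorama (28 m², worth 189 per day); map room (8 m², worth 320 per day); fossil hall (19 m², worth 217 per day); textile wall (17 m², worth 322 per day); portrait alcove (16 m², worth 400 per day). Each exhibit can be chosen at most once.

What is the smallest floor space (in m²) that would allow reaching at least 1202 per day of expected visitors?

Look for the lowest-floor combination reaching 1202.
map room + fossil hall + textile wall + portrait alcove: 1259 expected visitors at 60 m².
No combination under 60 m² hits 1202.

60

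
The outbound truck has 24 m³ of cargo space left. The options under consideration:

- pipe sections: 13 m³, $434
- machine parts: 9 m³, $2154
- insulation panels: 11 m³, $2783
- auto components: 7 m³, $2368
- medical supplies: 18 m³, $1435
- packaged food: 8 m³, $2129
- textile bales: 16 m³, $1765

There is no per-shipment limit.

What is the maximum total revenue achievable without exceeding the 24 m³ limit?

7104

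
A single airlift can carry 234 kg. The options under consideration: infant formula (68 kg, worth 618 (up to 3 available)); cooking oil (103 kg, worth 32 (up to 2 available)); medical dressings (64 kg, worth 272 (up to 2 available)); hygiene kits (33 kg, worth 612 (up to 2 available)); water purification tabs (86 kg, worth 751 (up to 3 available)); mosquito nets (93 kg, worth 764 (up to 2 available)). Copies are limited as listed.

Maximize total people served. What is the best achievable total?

The ratio heuristic lands on 2×infant formula + 2×hygiene kits (2460) but leaves 32 kg idle.
The 68 kg tied up in infant formula is better spent on mosquito nets — total rises to 2606 (227 kg).
The spare 7 kg is too small for any remaining supply, and no exchange beats 2606.

2606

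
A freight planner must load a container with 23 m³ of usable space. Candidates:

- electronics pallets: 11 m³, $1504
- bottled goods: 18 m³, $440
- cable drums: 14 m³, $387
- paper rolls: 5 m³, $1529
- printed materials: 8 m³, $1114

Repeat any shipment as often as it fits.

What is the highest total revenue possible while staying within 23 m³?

Best packing: 4×paper rolls — 20 m³, 6116 total.
The spare 3 m³ is too small for any remaining shipment, and no exchange beats 6116.

6116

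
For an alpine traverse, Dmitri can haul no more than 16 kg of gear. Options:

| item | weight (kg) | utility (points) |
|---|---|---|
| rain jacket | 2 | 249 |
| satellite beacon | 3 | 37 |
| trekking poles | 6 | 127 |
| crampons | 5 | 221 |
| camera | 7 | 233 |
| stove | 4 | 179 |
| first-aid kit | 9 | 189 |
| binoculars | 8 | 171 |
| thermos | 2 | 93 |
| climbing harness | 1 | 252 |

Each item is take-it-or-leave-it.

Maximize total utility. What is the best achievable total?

Density check — climbing harness 252.00, rain jacket 124.50, thermos 46.50, stove 44.75 are the best per kg.
The ratio heuristic lands on rain jacket + crampons + stove + thermos + climbing harness (994) but leaves 2 kg idle.
Replace crampons with camera: the trade gains 12 net, giving 1006 at 16 kg.
An exhaustive check of the 1024 subsets confirms 1006.

1006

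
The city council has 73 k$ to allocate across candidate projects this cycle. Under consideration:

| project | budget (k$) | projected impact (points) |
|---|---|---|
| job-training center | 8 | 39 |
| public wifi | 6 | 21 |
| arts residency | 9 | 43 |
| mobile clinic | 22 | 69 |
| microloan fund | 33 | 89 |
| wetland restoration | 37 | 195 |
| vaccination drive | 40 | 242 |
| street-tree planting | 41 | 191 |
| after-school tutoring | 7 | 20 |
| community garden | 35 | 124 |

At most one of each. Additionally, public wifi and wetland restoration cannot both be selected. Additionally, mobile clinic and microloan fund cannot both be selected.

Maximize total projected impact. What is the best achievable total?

Ranking by ratio (projected impact/k$): vaccination drive 6.05, wetland restoration 5.27, job-training center 4.88.
The ratio ordering already packs tightly: job-training center + public wifi + arts residency + vaccination drive + after-school tutoring, 70 k$, 365.
No other feasible combination exceeds 365.

365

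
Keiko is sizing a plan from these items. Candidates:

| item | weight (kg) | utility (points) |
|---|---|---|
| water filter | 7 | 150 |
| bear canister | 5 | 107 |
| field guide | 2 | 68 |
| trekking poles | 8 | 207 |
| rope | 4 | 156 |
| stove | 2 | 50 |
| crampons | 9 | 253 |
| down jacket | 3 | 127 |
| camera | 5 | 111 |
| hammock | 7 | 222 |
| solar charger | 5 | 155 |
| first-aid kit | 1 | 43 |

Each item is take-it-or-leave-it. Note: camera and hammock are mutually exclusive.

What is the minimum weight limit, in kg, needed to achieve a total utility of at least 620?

Minimise kg subject to total utility ≥ 620.
field guide + rope + stove + down jacket + hammock: 623 utility at 18 kg.
No combination under 18 kg hits 620.

18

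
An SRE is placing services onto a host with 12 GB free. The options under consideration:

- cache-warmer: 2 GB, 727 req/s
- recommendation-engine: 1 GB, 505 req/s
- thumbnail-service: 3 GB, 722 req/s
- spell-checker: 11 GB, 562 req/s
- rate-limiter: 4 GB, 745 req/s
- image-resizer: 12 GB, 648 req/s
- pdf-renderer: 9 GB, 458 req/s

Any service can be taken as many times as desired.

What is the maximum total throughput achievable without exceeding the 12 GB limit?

6060

12×recommendation-engine uses 12 of the 12 GB and totals 6060.
Nothing else within 12 GB beats 6060.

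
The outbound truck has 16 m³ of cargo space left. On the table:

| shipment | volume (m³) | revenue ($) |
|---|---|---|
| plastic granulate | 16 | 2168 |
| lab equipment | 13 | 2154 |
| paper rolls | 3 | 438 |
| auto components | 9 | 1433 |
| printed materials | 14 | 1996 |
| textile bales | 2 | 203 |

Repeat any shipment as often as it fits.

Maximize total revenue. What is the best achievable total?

2592

Ranking by ratio (revenue/m³): lab equipment 165.69, auto components 159.22, paper rolls 146.00.
Best packing: lab equipment + paper rolls — 16 m³, 2592 total.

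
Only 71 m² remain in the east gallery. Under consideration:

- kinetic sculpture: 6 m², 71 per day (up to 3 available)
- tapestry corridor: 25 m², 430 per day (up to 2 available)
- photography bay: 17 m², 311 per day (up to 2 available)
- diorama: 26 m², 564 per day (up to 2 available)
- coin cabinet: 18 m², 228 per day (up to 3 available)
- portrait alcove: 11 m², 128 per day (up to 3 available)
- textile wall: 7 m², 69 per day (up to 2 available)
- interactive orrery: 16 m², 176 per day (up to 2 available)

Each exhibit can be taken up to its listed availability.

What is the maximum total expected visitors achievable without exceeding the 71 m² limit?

1439

Density check — diorama 21.69, photography bay 18.29, tapestry corridor 17.20 are the best per m².
The ratio ordering already packs tightly: photography bay + 2×diorama, 69 m², 1439.
The spare 2 m² is too small for any remaining exhibit, and no exchange beats 1439.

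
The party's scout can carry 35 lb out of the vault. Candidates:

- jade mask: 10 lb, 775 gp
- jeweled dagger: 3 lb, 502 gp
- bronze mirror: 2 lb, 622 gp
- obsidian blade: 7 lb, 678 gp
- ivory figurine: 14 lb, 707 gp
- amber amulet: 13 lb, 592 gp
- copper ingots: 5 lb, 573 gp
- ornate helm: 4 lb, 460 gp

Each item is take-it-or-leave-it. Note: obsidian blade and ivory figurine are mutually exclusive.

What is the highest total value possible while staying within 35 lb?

Ranking by ratio (value/lb): bronze mirror 311.00, jeweled dagger 167.33, ornate helm 115.00.
The ratio ordering already packs tightly: jade mask + jeweled dagger + bronze mirror + obsidian blade + copper ingots + ornate helm, 31 lb, 3610.
An exhaustive check of the 256 subsets confirms 3610.

3610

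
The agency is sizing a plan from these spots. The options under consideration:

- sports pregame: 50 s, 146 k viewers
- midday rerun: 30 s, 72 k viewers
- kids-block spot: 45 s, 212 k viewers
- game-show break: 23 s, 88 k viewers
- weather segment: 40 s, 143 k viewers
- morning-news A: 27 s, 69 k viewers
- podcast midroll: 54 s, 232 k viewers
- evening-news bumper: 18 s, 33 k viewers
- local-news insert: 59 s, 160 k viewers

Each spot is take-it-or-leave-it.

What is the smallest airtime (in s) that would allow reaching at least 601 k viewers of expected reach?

149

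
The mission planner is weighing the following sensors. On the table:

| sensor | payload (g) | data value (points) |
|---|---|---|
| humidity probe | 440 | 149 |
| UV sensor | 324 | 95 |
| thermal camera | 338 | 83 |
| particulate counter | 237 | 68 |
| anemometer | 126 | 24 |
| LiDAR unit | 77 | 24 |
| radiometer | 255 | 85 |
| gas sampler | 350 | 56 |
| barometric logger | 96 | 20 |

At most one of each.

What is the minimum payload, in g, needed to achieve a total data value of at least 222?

695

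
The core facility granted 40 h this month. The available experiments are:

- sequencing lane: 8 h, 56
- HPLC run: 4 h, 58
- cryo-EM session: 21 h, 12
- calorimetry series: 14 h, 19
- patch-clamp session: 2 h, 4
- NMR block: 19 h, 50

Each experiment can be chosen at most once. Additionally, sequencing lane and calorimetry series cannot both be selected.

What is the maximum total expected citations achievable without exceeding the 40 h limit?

168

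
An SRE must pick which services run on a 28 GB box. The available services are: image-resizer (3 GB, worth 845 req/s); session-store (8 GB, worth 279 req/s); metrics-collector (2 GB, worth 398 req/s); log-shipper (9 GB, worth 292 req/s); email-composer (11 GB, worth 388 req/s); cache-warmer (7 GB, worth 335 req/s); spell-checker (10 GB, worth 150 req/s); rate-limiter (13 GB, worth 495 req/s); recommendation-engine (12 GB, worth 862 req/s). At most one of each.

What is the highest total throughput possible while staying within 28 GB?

Greedy by ratio would take image-resizer + metrics-collector + cache-warmer + recommendation-engine: 24 GB used, total 2440.
The 7 GB tied up in cache-warmer is better spent on email-composer — total rises to 2493 (28 GB).
The closest alternative, image-resizer + metrics-collector + cache-warmer + recommendation-engine, reaches only 2440.

2493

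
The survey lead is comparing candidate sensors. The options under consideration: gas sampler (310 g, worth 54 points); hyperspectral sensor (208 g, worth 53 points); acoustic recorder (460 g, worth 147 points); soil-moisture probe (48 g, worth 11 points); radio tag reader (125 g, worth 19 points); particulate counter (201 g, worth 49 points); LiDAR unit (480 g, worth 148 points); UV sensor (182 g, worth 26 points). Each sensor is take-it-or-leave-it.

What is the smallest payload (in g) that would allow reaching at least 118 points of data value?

460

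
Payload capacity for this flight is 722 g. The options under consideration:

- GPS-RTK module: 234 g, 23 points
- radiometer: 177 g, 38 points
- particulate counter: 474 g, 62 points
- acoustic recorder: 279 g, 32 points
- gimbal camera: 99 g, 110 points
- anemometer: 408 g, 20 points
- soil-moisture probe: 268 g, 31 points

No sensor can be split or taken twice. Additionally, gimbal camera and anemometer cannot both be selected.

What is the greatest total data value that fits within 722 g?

180

Filling by ratio: radiometer + gimbal camera + soil-moisture probe for 179, with 178 g left unused.
Dropping soil-moisture probe frees 268 g; slotting in acoustic recorder (279 g) lifts the total to 180 at 555 g.
Nothing else feasible within 722 g beats 180.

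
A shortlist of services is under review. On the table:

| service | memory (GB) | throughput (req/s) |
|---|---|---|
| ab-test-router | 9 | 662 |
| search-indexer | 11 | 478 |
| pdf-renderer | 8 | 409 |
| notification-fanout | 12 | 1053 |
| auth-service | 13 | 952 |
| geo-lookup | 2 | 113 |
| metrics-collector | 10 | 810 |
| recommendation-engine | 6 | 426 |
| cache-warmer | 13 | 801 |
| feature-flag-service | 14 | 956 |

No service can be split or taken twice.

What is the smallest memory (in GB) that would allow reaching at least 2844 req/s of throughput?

37

Need the lightest bundle worth ≥ 2844.
Taking notification-fanout + auth-service + geo-lookup + metrics-collector gives 2928 (≥ 2844) for 37 GB.
Any bundle with less than 37 GB falls short of 2844.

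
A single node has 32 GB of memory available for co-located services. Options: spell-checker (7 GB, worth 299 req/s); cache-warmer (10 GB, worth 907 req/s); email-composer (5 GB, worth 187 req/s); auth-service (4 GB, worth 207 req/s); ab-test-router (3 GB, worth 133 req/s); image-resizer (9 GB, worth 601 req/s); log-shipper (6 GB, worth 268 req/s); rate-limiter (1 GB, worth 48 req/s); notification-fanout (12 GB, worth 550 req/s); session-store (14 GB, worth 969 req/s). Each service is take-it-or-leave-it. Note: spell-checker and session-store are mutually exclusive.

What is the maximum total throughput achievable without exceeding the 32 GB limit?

Best packing: cache-warmer + auth-service + ab-test-router + rate-limiter + session-store — 32 GB, 2264 total.

2264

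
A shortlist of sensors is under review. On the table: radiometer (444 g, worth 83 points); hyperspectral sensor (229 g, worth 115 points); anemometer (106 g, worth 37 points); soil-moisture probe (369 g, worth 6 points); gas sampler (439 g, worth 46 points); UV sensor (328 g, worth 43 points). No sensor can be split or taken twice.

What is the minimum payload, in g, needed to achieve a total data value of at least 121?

Minimise g subject to total data value ≥ 121.
Taking hyperspectral sensor + anemometer gives 152 (≥ 121) for 335 g.
Any bundle with less than 335 g falls short of 121.

335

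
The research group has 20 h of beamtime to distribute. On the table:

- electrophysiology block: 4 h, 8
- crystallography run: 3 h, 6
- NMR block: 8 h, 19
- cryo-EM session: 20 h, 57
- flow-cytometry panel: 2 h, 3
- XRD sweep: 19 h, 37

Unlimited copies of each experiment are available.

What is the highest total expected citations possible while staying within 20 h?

Cryo-EM session uses 20 of the 20 h and totals 57.
That's the maximum — no swap from here does better than 57.

57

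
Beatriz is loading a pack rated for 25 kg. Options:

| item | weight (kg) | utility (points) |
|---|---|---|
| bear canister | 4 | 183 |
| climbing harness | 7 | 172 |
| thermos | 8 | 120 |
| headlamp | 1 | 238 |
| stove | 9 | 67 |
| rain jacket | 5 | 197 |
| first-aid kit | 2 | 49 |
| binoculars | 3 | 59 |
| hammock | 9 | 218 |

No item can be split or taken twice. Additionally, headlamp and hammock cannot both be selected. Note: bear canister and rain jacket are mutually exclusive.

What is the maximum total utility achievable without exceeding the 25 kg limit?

821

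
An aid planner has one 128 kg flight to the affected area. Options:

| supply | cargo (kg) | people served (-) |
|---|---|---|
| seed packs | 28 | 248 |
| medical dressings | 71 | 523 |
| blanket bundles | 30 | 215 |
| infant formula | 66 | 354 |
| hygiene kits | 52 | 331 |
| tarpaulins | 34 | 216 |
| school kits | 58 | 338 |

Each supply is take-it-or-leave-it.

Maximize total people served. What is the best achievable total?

854

A density-first pass picks seed packs + medical dressings — 771 at 99 kg.
Dropping seed packs frees 28 kg; slotting in hygiene kits (52 kg) lifts the total to 854 at 123 kg.
The closest alternative, seed packs + infant formula + tarpaulins, reaches only 818.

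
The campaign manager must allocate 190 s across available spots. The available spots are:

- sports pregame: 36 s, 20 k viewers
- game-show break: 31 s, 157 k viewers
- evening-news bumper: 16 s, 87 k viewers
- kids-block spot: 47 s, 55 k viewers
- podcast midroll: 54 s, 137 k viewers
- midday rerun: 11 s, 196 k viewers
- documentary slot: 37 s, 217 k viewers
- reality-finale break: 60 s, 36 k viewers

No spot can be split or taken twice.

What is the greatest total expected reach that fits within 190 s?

The ratio ordering already packs tightly: sports pregame + game-show break + evening-news bumper + podcast midroll + midday rerun + documentary slot, 185 s, 814.
Runner-up game-show break + evening-news bumper + podcast midroll + midday rerun + documentary slot tops out at 794.

814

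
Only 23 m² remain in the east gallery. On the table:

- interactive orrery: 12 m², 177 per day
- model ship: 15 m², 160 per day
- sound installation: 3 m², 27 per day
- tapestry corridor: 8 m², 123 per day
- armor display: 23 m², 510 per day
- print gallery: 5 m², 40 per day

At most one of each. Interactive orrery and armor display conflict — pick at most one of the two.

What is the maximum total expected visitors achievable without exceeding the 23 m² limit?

510

The ratio ordering already packs tightly: armor display, 23 m², 510.
An exhaustive check of the 64 subsets confirms 510.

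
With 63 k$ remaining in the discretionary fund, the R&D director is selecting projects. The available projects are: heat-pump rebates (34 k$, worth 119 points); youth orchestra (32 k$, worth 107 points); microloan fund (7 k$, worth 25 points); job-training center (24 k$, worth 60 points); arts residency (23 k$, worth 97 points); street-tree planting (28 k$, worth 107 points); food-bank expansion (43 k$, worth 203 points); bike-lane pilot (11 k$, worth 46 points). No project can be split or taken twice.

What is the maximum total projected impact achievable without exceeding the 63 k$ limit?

By projected impact per k$: food-bank expansion 4.72, arts residency 4.22, bike-lane pilot 4.18 lead.
The ratio ordering already packs tightly: microloan fund + food-bank expansion + bike-lane pilot, 61 k$, 274.
No other feasible combination exceeds 274.

274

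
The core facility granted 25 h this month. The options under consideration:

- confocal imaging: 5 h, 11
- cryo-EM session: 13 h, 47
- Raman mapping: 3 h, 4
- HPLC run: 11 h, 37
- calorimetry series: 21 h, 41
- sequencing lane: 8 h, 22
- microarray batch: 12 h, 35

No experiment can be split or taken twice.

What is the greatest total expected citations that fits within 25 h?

Taking cryo-EM session + HPLC run: 24 h used, 84 in expected citations.
The closest alternative, cryo-EM session + microarray batch, reaches only 82.

84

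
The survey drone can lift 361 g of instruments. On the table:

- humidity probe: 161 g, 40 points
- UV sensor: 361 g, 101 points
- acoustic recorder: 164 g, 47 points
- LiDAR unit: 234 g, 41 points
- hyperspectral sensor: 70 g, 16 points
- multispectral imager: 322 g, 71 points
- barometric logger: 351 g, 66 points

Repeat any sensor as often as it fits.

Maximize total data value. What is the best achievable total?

Taking the top-ratio sensors first gives 2×acoustic recorder for 94 (328 g).
Replace 2×acoustic recorder with UV sensor: the trade gains 7 net, giving 101 at 361 g.
Every other selection either busts 361 g or fails to beat 101.

101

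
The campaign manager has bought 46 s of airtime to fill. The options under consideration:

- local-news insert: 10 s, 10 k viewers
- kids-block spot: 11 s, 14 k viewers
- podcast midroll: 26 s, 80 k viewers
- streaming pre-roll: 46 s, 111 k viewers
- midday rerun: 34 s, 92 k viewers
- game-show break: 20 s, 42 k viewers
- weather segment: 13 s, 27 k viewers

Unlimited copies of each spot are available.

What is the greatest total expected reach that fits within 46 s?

Taking podcast midroll + game-show break: 46 s used, 122 in expected reach.
That's the maximum — no swap from here does better than 122.

122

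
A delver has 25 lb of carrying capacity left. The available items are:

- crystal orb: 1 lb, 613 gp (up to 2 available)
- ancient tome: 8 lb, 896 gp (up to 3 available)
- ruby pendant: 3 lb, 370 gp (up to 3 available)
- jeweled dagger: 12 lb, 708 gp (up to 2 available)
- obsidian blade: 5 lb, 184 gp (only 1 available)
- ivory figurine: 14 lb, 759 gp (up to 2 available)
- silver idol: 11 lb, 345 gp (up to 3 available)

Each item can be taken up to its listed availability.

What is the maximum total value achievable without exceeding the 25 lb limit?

A density-first pass picks 2×crystal orb + ancient tome + 3×ruby pendant + obsidian blade — 3416 at 24 lb.
The 8 lb tied up in ruby pendant and obsidian blade is better spent on ancient tome — total rises to 3758 (24 lb).
Nothing else within 25 lb beats 3758.

3758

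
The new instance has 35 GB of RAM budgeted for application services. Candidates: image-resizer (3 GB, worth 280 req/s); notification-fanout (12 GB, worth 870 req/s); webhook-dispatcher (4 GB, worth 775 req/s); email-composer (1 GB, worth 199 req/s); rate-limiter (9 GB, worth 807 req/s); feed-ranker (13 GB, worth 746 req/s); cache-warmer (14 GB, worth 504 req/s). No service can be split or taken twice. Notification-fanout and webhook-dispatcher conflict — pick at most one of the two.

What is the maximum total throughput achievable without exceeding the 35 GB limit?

Image-resizer + webhook-dispatcher + email-composer + rate-limiter + feed-ranker uses 30 of the 35 GB and totals 2807.

2807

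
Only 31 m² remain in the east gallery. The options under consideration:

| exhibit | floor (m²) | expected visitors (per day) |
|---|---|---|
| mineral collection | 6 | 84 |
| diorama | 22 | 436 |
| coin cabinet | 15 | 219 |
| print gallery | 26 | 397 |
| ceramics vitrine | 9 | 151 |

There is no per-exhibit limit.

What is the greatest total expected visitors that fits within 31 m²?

By expected visitors per m²: diorama 19.82, ceramics vitrine 16.78, print gallery 15.27 lead.
Taking diorama + ceramics vitrine: 31 m² used, 587 in expected visitors.
Every other selection either busts 31 m² or fails to beat 587.

587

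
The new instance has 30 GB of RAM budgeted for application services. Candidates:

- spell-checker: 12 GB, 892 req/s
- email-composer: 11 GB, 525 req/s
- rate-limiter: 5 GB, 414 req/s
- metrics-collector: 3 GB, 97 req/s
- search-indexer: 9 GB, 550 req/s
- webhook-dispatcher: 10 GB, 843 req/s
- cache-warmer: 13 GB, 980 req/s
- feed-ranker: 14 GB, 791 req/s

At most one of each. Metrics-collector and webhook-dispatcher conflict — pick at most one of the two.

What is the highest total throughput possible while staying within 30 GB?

2286

Ranking by ratio (throughput/GB): webhook-dispatcher 84.30, rate-limiter 82.80, cache-warmer 75.38.
Taking the top-ratio services first gives rate-limiter + webhook-dispatcher + cache-warmer for 2237 (28 GB).
Replace webhook-dispatcher with spell-checker: the trade gains 49 net, giving 2286 at 30 GB.
The closest alternative, rate-limiter + webhook-dispatcher + cache-warmer, reaches only 2237.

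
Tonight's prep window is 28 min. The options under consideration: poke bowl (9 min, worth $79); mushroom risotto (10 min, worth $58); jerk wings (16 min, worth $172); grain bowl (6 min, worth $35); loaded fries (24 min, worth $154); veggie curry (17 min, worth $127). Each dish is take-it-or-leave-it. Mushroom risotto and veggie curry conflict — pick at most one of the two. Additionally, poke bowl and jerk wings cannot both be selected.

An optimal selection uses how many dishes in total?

2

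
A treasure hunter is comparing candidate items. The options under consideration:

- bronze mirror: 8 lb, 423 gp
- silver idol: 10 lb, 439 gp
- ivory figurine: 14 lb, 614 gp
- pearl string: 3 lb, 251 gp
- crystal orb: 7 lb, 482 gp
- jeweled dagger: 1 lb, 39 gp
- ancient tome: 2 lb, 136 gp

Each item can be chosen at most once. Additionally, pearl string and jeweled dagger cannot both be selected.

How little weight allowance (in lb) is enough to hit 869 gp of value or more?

Need the lightest bundle worth ≥ 869.
Taking pearl string + crystal orb + ancient tome gives 869 (≥ 869) for 12 lb.
Below 12 lb the best achievable stays under 869.

12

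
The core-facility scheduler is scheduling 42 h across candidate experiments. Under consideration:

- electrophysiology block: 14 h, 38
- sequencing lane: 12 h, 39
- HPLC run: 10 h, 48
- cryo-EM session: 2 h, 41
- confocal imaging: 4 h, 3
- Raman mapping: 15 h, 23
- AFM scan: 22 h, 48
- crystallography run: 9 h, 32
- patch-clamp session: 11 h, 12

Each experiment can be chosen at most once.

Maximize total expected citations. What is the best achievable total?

169

By expected citations per h: cryo-EM session 20.50, HPLC run 4.80, crystallography run 3.56 lead.
Greedy by ratio would take sequencing lane + HPLC run + cryo-EM session + confocal imaging + crystallography run: 37 h used, total 163.
Replace crystallography run with electrophysiology block: the trade gains 6 net, giving 169 at 42 h.
An exhaustive check of the 512 subsets confirms 169.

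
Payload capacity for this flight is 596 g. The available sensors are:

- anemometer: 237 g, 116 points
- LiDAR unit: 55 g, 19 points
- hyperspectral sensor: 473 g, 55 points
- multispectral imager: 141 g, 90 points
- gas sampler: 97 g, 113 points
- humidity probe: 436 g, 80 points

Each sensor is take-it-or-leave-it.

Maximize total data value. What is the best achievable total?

The ratio ordering already packs tightly: anemometer + LiDAR unit + multispectral imager + gas sampler, 530 g, 338.
Runner-up anemometer + multispectral imager + gas sampler tops out at 319.

338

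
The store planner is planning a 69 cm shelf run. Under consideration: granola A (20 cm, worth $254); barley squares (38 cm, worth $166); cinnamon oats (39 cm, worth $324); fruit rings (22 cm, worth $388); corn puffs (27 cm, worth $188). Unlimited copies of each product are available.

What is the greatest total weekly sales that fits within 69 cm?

1164

The ratio ordering already packs tightly: 3×fruit rings, 66 cm, 1164.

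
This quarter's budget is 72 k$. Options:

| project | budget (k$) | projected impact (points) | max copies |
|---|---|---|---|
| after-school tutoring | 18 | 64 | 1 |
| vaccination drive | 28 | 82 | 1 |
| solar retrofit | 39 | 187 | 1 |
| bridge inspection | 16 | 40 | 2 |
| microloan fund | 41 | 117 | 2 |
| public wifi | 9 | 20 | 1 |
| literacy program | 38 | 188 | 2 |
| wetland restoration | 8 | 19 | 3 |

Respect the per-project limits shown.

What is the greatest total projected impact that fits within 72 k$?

292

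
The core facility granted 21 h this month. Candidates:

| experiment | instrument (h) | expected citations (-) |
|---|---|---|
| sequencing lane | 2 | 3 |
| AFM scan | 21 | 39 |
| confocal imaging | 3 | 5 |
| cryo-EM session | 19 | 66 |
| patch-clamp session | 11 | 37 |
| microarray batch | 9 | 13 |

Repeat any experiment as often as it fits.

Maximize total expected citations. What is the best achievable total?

69

Density check — cryo-EM session 3.47, patch-clamp session 3.36, AFM scan 1.86, confocal imaging 1.67 are the best per h.
Sequencing lane + cryo-EM session uses 21 of the 21 h and totals 69.
Nothing else within 21 h beats 69.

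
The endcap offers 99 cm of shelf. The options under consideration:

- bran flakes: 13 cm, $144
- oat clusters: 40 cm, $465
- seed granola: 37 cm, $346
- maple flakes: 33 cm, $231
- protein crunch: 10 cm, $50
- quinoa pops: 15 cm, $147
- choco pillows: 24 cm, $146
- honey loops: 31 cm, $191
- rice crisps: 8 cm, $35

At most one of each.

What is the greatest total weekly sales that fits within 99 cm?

990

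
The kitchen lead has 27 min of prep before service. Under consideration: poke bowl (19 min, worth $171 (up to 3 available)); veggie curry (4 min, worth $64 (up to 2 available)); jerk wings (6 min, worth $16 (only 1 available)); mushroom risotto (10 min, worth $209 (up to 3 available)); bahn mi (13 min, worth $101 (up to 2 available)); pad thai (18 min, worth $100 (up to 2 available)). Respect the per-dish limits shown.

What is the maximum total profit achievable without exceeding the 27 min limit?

482

Veggie curry + 2×mushroom risotto uses 24 of the 27 min and totals 482.
No other feasible combination exceeds 482.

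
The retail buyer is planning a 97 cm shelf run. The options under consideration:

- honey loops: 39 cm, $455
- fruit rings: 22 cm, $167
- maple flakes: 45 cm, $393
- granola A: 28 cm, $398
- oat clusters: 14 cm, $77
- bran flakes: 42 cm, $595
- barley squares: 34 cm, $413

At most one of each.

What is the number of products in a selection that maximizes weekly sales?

Optimal total is 1160.
fruit rings + granola A + bran flakes hits 1160 at 92 cm.
Every optimal selection uses 3 products.

3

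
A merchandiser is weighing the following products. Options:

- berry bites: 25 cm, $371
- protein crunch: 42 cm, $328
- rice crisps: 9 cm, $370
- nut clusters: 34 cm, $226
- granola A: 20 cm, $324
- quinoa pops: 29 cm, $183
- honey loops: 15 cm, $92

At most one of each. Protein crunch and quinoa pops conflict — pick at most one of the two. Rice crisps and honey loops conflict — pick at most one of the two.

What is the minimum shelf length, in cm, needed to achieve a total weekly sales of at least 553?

Need the lightest bundle worth ≥ 553.
rice crisps + granola A: 694 weekly sales at 29 cm.
Below 29 cm the best achievable stays under 553.

29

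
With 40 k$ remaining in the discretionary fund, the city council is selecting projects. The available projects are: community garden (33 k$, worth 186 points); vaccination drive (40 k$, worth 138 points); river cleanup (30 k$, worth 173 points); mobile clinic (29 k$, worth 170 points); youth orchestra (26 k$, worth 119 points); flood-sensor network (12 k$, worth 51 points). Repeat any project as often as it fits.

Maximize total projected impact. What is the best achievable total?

186

Ranking by ratio (projected impact/k$): mobile clinic 5.86, river cleanup 5.77, community garden 5.64.
Greedy by ratio would take mobile clinic: 29 k$ used, total 170.
The 29 k$ tied up in mobile clinic is better spent on community garden — total rises to 186 (33 k$).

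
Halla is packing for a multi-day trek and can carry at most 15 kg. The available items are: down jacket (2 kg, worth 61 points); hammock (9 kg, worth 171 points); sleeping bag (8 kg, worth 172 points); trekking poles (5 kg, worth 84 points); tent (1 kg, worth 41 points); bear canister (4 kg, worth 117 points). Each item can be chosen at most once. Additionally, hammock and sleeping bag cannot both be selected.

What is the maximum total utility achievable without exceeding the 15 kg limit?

391

Ranking by ratio (utility/kg): tent 41.00, down jacket 30.50, bear canister 29.25.
Down jacket + sleeping bag + tent + bear canister uses 15 of the 15 kg and totals 391.
Runner-up down jacket + sleeping bag + bear canister tops out at 350.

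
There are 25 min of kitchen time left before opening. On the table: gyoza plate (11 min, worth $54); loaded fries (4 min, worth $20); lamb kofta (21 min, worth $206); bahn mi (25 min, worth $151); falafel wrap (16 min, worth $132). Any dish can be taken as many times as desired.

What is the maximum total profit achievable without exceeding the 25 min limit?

Best packing: loaded fries + lamb kofta — 25 min, 226 total.
That's the maximum — no swap from here does better than 226.

226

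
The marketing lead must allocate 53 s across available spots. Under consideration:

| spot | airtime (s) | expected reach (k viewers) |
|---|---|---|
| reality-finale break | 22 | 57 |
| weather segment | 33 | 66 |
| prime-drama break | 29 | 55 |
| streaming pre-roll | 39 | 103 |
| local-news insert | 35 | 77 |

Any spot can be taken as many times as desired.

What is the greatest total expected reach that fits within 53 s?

114

The ratio heuristic lands on streaming pre-roll (103) but leaves 14 s idle.
The 39 s tied up in streaming pre-roll is better spent on 2×reality-finale break — total rises to 114 (44 s).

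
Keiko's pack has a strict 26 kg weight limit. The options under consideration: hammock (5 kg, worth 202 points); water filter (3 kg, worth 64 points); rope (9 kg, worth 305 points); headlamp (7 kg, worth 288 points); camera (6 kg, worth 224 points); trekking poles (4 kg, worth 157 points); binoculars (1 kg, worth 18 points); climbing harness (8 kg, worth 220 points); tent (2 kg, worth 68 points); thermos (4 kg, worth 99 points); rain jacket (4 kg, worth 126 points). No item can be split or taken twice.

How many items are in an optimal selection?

5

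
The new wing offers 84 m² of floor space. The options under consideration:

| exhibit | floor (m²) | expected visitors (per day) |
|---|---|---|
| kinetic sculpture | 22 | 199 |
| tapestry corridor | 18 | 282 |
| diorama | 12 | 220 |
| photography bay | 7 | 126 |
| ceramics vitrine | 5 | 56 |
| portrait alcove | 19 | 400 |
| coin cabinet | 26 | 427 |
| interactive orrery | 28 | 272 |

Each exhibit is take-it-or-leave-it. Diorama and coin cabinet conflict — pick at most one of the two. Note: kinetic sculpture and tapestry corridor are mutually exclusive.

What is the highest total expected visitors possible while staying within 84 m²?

Taking tapestry corridor + diorama + photography bay + portrait alcove + interactive orrery: 84 m² used, 1300 in expected visitors.

1300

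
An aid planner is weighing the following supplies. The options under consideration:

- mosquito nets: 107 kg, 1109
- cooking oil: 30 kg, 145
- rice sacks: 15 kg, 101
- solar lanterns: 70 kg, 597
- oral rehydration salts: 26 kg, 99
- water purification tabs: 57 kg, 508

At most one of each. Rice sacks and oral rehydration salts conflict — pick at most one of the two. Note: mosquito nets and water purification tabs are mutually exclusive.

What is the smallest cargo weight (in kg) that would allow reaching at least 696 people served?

Look for the lowest-cargo combination reaching 696.
Taking rice sacks + solar lanterns gives 698 (≥ 696) for 85 kg.
Below 85 kg the best achievable stays under 696.

85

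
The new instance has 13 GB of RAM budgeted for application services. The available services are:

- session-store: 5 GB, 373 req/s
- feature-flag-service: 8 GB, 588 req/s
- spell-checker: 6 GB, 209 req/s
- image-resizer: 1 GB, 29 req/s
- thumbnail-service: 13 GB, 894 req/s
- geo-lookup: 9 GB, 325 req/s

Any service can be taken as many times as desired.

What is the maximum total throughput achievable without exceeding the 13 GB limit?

A density-first pass picks 2×session-store + 3×image-resizer — 833 at 13 GB.
Replace session-store and 3×image-resizer with feature-flag-service: the trade gains 128 net, giving 961 at 13 GB.
Nothing else within 13 GB beats 961.

961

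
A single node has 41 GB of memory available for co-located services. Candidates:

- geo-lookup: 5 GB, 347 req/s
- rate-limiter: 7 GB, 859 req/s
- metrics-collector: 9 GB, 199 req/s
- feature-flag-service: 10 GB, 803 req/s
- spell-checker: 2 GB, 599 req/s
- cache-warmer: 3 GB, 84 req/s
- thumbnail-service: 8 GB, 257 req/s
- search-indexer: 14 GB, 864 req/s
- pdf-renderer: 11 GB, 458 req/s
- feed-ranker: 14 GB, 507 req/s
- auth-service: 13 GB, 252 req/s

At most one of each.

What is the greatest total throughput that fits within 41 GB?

By throughput per GB: spell-checker 299.50, rate-limiter 122.71, feature-flag-service 80.30 lead.
Best packing: geo-lookup + rate-limiter + feature-flag-service + spell-checker + cache-warmer + search-indexer — 41 GB, 3556 total.
Nothing else within 41 GB beats 3556.

3556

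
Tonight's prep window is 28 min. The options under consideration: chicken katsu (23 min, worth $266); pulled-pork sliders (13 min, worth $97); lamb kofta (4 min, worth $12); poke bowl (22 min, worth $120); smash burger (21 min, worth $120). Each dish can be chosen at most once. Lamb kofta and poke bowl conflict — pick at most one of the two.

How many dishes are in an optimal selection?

2

Optimal total is 278.
chicken katsu + lamb kofta hits 278 at 27 min.
Every optimal selection uses 2 dishes.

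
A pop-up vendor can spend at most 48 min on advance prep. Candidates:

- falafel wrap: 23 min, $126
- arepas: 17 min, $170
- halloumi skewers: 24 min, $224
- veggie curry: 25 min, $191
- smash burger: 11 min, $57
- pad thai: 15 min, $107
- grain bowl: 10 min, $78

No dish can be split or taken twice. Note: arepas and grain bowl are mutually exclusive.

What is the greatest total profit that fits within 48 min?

Ranking by ratio (profit/min): arepas 10.00, halloumi skewers 9.33, grain bowl 7.80.
The ratio ordering already packs tightly: arepas + halloumi skewers, 41 min, 394.

394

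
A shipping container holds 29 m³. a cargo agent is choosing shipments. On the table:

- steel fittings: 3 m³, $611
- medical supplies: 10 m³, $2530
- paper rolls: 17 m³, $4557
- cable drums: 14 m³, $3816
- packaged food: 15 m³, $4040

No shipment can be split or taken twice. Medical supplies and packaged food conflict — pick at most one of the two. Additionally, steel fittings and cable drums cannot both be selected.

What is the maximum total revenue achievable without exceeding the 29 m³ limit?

The ratio ordering already packs tightly: cable drums + packaged food, 29 m³, 7856.

7856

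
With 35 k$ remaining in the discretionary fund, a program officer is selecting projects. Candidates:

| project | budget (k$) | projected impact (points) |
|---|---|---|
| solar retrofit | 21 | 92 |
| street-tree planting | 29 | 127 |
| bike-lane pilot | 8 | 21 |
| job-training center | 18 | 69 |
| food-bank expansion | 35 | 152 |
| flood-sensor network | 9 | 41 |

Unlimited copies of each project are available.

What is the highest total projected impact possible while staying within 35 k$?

152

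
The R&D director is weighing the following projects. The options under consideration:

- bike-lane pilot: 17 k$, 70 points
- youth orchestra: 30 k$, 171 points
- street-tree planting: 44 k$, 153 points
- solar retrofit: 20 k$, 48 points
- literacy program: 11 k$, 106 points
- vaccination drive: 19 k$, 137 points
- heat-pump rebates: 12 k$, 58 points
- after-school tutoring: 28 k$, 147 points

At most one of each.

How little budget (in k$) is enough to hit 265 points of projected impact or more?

41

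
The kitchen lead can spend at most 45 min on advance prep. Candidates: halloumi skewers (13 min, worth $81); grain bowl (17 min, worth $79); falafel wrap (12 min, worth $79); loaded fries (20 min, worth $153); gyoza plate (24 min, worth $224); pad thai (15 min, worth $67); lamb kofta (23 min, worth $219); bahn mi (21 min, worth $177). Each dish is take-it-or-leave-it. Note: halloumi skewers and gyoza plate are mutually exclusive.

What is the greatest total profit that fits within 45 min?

401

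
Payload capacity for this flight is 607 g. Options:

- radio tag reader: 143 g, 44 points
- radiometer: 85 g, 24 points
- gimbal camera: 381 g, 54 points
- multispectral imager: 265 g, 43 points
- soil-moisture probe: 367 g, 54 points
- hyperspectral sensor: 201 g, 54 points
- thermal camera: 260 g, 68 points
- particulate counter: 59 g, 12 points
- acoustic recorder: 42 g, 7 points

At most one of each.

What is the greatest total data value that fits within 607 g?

166

A density-first pass picks radio tag reader + radiometer + hyperspectral sensor + particulate counter + acoustic recorder — 141 at 530 g.
Dropping radiometer and particulate counter and acoustic recorder frees 186 g; slotting in thermal camera (260 g) lifts the total to 166 at 604 g.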